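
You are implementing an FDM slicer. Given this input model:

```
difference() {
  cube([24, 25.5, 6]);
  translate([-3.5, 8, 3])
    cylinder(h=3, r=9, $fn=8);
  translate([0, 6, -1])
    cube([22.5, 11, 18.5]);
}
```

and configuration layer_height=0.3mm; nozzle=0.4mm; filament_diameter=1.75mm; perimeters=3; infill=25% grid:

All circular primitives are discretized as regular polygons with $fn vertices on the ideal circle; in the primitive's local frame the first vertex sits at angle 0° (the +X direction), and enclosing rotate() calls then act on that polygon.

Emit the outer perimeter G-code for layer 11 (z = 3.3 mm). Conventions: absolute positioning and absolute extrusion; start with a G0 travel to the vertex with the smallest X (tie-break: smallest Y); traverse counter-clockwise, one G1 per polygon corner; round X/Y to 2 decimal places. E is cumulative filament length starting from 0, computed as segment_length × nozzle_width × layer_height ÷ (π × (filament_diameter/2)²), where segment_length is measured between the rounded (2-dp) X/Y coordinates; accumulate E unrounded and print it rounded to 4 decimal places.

At z = 3.3 mm: the 24×25.5 cube contributes its full rectangle; the r=9 cylinder at (-3.5, 8) gives a regular 8-gon of circumradius 9 (constant along its height); the cube at (0, 6) (footprint 22.5×11) is included at this height; Subtracting the remaining from the first: starting from the 24×25.5 cube, the r=9 cylinder at (-3.5, 8) partially overlaps it — only the 56.63 mm² overlap (of its 229.10 mm²) is removed, clipping the outline; the 22.5×11 cube at (0, 6) partially overlaps it — only the 209.02 mm² overlap (of its 247.50 mm²) is removed, clipping the outline — 1 connected region. The outline is a single polygon with 10 vertices. Extrusion per mm of travel: 0.4 × 0.3 / (π × 0.875²) = 0.049890. Accumulating E over each segment gives final E = 7.0644.

G0 X0.00 Y0.00 Z3.30
G1 X24.00 Y0.00 E1.1974
G1 X24.00 Y25.50 E2.4696
G1 X0.00 Y25.50 E3.6669
G1 X0.00 Y17.00 E4.0910
G1 X22.50 Y17.00 E5.2135
G1 X22.50 Y6.00 E5.7623
G1 X4.67 Y6.00 E6.6519
G1 X2.86 Y1.64 E6.8874
G1 X0.00 Y0.45 E7.0419
G1 X0.00 Y0.00 E7.0644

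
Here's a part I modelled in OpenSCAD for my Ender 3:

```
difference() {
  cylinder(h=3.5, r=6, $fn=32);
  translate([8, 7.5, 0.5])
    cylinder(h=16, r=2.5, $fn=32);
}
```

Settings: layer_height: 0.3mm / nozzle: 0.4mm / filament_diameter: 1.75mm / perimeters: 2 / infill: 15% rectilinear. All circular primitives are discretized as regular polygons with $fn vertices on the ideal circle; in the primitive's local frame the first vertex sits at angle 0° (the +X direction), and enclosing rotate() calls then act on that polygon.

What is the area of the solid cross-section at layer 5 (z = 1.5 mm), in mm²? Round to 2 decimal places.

At z = 1.5 mm: the r=6 cylinder gives a regular 32-gon of circumradius 6 (constant along its height) (area = (32/2)·6.000²·sin(360°/32) = 112.37 mm²); the cylinder at (8, 7.5): section is a regular 32-gon, circumradius r=2.5 (area = (32/2)·2.500²·sin(360°/32) = 19.51 mm²); After the difference (first − rest): starting from the r=6 cylinder (112.37 mm²), the r=2.5 cylinder at (8, 7.5) misses the remaining region (no effect) — area = 112.37 mm². Overall, the cross-section is a single solid region. Net area = 112.37 mm².

112.37 mm²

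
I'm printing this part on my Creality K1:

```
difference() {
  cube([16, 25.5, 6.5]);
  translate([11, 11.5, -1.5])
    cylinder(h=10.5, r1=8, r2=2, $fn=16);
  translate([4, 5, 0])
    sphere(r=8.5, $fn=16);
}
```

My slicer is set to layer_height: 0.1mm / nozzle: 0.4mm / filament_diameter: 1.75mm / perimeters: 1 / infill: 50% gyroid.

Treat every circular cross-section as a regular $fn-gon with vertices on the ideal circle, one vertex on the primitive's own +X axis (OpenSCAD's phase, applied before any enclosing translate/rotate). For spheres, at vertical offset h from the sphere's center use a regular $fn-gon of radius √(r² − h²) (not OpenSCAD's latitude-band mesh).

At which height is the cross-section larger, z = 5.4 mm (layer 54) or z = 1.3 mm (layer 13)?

Layer 54 (z = 5.4): the cube (footprint 16×25.5) is included at this height (area 408.00 mm²); the cone at (11, 11.5) contributes a regular 16-gon of circumradius 4.057 (interpolated between r1=8 and r2=2 at t=0.657) (area = (16/2)·4.057²·sin(360°/16) = 50.39 mm²); the sphere at (4, 5): section is a regular 16-gon, circumradius = √(r²−h²) = √(8.5²−5.4²) = 6.564 (area = (16/2)·6.564²·sin(360°/16) = 131.92 mm²); Subtracting the remaining from the first: starting from the 16×25.5 cube (408.00 mm²), the cone at (11, 11.5) lies wholly inside it (removes its full 50.39 mm² and its 25.33 mm outline becomes a hole wall); the r=8.5 sphere at (4, 5) partially overlaps it — only the 103.35 mm² overlap (of its 131.92 mm²) is removed, clipping the outline — area = 254.25 mm². So its area = 254.25 mm². Layer 13 (z = 1.3): the 16×25.5 cube contributes its full rectangle (area 408.00 mm²); the cone at (11, 11.5) (r1=8→r2=2) has section circumradius 6.400 here — a regular 16-gon (area = (16/2)·6.400²·sin(360°/16) = 125.40 mm²); the r=8.5 sphere at (4, 5) slices to a regular 16-gon of circumradius 8.400 (√(r²−h²) with h=1.3 from center) (area = (16/2)·8.400²·sin(360°/16) = 216.02 mm²); Subtracting the remaining from the first: starting from the 16×25.5 cube (408.00 mm²), the cone at (11, 11.5) partially overlaps it — only the 118.49 mm² overlap (of its 125.40 mm²) is removed, clipping the outline; the r=8.5 sphere at (4, 5) partially overlaps it — only the 106.51 mm² overlap (of its 216.02 mm²) is removed, clipping the outline — area = 183.00 mm². So its area = 183.00 mm². Layer 54 is larger (254.25 vs 183.00 mm²).

layer 54 (z = 5.4 mm)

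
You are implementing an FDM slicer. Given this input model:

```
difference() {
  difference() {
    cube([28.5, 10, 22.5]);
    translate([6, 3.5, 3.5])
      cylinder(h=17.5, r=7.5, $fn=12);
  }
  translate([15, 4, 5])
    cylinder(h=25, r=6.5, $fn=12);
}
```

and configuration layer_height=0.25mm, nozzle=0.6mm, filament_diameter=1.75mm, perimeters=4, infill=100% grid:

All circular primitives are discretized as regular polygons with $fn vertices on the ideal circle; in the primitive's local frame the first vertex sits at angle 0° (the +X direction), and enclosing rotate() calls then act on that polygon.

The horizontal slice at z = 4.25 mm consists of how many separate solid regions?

At z = 4.25 mm: the cube is present — its section is the full 28.5×10 rectangle; the r=7.5 cylinder at (6, 3.5) gives a regular 12-gon of circumradius 7.5 (constant along its height); After the difference (first − rest): starting from the 28.5×10 cube, the r=7.5 cylinder at (6, 3.5) partially overlaps it — only the 122.39 mm² overlap (of its 168.75 mm²) is removed, clipping the outline — 2 connected regions; the cylinder at (15, 4) is not intersected at this z (z outside [5, 30]); After the difference (first − rest): none of the subtracted shapes is present at this height, so the result so far is unchanged — 2 connected regions. The result has 2 disconnected regions.

2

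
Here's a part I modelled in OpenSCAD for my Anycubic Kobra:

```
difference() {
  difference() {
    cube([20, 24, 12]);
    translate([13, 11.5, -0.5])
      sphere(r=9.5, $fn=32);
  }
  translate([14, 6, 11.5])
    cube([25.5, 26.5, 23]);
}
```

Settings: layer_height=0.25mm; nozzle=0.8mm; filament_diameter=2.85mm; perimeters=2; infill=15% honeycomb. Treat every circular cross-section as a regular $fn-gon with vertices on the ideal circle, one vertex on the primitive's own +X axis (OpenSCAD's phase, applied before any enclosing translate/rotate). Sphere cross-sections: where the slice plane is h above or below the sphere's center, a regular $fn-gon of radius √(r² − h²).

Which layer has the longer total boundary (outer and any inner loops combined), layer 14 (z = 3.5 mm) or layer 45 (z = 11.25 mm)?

layer 14 (z = 3.5 mm)

Layer 14 (z = 3.5): the cube (footprint 20×24) is included at this height (perimeter 88.00 mm); the r=9.5 sphere at (13, 11.5) slices to a regular 32-gon of circumradius 8.617 (√(r²−h²) with h=4 from center) (perimeter = 2·32·8.617·sin(180°/32) = 54.05 mm); Taking the first minus the rest: starting from the 20×24 cube, the r=9.5 sphere at (13, 11.5) partially overlaps it — only the 221.00 mm² overlap (of its 231.77 mm²) is removed, clipping the outline — boundary = 121.42 mm; the cube at (14, 6) is absent (z outside [11.5, 34.5]); Taking the first minus the rest: none of the subtracted shapes is present at this height, so that combined region is unchanged — boundary = 121.42 mm. So its perimeter = 121.42 mm. Layer 45 (z = 11.25): the 20×24 cube contributes its full rectangle (perimeter 88.00 mm); the sphere at (13, 11.5) does not reach this height (|z−center|=11.750 > r=9.5); Subtracting the remaining from the first: none of the subtracted shapes is present at this height, so the 20×24 cube is unchanged — boundary = 88.00 mm; the cube at (14, 6) does not reach this height (z outside [11.5, 34.5]); Taking the first minus the rest: none of the subtracted shapes is present at this height, so that combined region is unchanged — boundary = 88.00 mm. So its perimeter = 88.00 mm. Layer 14 is larger (121.42 vs 88.00 mm).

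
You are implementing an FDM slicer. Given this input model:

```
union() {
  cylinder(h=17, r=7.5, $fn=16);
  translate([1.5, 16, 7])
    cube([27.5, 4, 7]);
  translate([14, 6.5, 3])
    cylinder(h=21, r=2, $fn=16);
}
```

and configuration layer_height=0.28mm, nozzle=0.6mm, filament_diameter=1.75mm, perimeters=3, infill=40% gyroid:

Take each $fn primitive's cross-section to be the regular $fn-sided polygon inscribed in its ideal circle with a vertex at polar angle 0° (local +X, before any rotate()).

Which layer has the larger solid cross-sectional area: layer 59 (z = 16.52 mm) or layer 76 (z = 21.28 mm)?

Layer 59 (z = 16.52): the r=7.5 cylinder contributes a regular 16-gon of circumradius 7.5 (area = (16/2)·7.500²·sin(360°/16) = 172.21 mm²); the cube at (1.5, 16) is absent (z outside [7, 14]); the r=2 cylinder at (14, 6.5) gives a regular 16-gon of circumradius 2 (constant along its height) (area = (16/2)·2.000²·sin(360°/16) = 12.25 mm²); Taking the union: the 2 present regions are separate (no shared area or edge), so areas and boundary lengths simply add and each stays a separate island — area = 184.45 mm². So its area = 184.45 mm². Layer 76 (z = 21.28): the cylinder does not reach this height (z outside [0, 17]); the cube at (1.5, 16) is absent (z outside [7, 14]); the cylinder at (14, 6.5): section is a regular 16-gon, circumradius r=2 (area = (16/2)·2.000²·sin(360°/16) = 12.25 mm²); Combining (union): only the r=2 cylinder at (14, 6.5) is present, so the union is just that shape — area = 12.25 mm². So its area = 12.25 mm². Layer 59 is larger (184.45 vs 12.25 mm²).

layer 59 (z = 16.52 mm)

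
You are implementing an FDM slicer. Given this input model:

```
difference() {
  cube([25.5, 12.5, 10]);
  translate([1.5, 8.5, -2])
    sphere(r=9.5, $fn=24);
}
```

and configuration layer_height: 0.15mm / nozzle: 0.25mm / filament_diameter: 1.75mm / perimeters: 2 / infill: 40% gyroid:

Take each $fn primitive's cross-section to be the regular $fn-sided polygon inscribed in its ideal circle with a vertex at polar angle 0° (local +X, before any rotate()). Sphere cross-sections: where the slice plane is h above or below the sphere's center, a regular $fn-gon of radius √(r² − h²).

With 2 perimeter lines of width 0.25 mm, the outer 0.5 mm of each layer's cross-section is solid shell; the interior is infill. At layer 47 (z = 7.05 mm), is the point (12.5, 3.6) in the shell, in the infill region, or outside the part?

At z = 7.05 mm: the cube (footprint 25.5×12.5) is included at this height; the r=9.5 sphere at (1.5, 8.5) contributes a regular 24-gon of circumradius √(9.5²−9.05²) = 2.889; Taking the first minus the rest: starting from the 25.5×12.5 cube, the r=9.5 sphere at (1.5, 8.5) partially overlaps it — only the 21.17 mm² overlap (of its 25.93 mm²) is removed, clipping the outline — 1 connected region. Overall, the cross-section is a single solid region. The nearest boundary edge runs (25.50, 0.00)→(0.00, 0.00); distance from the point to it = 3.60 mm. The point is inside the cross-section and 3.60 mm from the nearest boundary — more than the 0.5 mm shell width (2 × 0.25), so it's in the infill interior.

infill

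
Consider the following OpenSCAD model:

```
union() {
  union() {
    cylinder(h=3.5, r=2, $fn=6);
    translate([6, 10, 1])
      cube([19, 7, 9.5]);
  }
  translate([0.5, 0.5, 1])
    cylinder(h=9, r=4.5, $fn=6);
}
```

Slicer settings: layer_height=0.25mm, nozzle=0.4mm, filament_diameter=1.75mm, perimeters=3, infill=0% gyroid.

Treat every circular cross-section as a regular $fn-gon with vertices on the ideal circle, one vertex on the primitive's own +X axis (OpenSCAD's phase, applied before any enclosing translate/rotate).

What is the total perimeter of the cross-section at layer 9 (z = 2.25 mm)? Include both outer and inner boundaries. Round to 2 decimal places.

79.00 mm

At z = 2.25 mm: the r=2 cylinder gives a regular 6-gon of circumradius 2 (constant along its height) (perimeter = 2·6·2.000·sin(180°/6) = 12.00 mm); the cube at (6, 10) is present — its section is the full 19×7 rectangle (perimeter 52.00 mm); Merging all regions: the 2 present regions are separate (no shared area or edge), so areas and boundary lengths simply add and each stays a separate island — boundary = 64.00 mm; the r=4.5 cylinder at (0.5, 0.5) contributes a regular 6-gon of circumradius 4.5 (perimeter = 2·6·4.500·sin(180°/6) = 27.00 mm); Taking the union: the regions partially overlap (shared area 10.39 mm²), so the edge portions inside another operand are dropped and the merged outline is re-measured after clipping — boundary = 79.00 mm. Overall, the cross-section has 2 separate islands. Total boundary length (outer) = 79.00 mm.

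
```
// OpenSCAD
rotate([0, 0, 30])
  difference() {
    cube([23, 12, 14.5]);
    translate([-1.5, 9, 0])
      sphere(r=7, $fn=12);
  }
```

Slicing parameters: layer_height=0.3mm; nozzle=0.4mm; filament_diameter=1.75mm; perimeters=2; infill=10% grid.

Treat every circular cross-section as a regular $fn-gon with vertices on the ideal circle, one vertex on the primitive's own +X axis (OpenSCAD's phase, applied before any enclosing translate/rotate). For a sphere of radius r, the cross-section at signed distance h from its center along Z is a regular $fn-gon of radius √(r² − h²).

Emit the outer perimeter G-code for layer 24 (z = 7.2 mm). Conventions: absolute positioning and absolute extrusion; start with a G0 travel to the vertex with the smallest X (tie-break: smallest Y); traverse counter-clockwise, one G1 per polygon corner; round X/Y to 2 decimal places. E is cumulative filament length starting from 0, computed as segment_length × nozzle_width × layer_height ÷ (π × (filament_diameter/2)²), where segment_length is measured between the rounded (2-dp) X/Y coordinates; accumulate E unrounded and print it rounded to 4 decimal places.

At z = 7.2 mm: the cube (footprint 23×12) is included at this height; the sphere at (-1.5, 9) is not intersected at this z (|z−center|=7.200 > r=7); After the difference (first − rest): none of the subtracted shapes is present at this height, so the 23×12 cube is unchanged — 1 connected region; (whole slice rotated 30° about Z — lengths, areas and connectivity unchanged). The outline is a single polygon with 4 vertices. Extrusion per mm of travel: 0.4 × 0.3 / (π × 0.875²) = 0.049890. Accumulating E over each segment gives final E = 3.4922.

G0 X-6.00 Y10.39 Z7.20
G1 X0.00 Y0.00 E0.5986
G1 X19.92 Y11.50 E1.7461
G1 X13.92 Y21.89 E2.3447
G1 X-6.00 Y10.39 E3.4922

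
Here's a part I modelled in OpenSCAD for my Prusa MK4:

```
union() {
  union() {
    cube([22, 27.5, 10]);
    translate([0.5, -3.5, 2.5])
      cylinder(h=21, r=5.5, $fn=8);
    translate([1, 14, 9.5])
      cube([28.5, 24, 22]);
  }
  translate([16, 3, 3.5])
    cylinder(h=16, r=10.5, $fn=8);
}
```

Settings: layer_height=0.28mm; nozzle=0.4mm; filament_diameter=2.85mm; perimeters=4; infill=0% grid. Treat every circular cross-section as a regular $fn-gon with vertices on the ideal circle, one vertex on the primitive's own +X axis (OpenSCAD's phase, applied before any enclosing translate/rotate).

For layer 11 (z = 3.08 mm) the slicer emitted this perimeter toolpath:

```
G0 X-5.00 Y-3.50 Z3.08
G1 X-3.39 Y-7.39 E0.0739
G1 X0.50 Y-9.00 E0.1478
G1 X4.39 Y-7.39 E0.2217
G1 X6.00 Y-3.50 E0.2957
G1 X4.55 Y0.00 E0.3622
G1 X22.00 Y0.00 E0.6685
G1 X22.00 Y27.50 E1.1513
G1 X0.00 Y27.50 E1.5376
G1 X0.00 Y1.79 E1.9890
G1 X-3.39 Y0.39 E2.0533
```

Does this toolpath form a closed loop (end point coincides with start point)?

Start point (G0): (-5.00, -3.50). End point (last G1): the path does not return to the start — open.

no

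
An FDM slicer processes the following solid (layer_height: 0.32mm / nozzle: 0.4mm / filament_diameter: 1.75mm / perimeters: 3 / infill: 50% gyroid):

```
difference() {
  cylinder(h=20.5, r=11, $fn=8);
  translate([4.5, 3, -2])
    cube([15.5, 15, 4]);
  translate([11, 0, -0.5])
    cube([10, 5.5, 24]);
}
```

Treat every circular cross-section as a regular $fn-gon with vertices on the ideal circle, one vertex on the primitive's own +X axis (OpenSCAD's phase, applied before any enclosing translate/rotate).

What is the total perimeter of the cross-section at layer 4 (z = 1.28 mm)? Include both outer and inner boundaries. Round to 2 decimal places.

At z = 1.28 mm: the cylinder: section is a regular 8-gon, circumradius r=11 (perimeter = 2·8·11.000·sin(180°/8) = 67.35 mm); the 15.5×15 cube at (4.5, 3) contributes its full rectangle (perimeter 61.00 mm); the cube at (11, 0) is present — its section is the full 10×5.5 rectangle (perimeter 31.00 mm); Taking the first minus the rest: starting from the r=11 cylinder, the 15.5×15 cube at (4.5, 3) partially overlaps it — only the 22.62 mm² overlap (of its 232.50 mm²) is removed, clipping the outline; the 10×5.5 cube at (11, 0) misses the remaining region (no effect) — boundary = 70.03 mm. Overall, the cross-section is a single solid region. Total boundary length (outer) = 70.03 mm.

70.03 mm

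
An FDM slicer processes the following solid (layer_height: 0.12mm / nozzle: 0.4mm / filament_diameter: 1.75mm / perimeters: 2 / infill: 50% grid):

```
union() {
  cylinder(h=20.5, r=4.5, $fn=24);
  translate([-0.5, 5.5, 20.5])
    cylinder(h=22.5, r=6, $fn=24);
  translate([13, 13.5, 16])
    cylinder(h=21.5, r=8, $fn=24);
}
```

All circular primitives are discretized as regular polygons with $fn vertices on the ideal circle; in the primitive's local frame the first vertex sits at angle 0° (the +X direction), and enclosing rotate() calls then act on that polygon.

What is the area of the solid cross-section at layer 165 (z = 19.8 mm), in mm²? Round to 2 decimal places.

261.67 mm²

At z = 19.8 mm: the r=4.5 cylinder contributes a regular 24-gon of circumradius 4.5 (area = (24/2)·4.500²·sin(360°/24) = 62.89 mm²); the cylinder at (-0.5, 5.5) is not intersected at this z (z outside [20.5, 43]); the r=8 cylinder at (13, 13.5) gives a regular 24-gon of circumradius 8 (constant along its height) (area = (24/2)·8.000²·sin(360°/24) = 198.77 mm²); Combining (union): the 2 present regions are separate (no shared area or edge), so areas and boundary lengths simply add and each stays a separate island — area = 261.67 mm². Overall, the cross-section has 2 separate islands. Net area = 261.67 mm².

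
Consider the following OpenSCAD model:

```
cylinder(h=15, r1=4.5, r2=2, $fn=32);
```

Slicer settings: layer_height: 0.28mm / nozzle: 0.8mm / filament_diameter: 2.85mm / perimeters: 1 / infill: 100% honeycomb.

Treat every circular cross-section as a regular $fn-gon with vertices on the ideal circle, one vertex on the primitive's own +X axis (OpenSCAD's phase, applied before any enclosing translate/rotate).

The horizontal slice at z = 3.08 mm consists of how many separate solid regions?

At z = 3.08 mm: the cone contributes a regular 32-gon of circumradius 3.987 (interpolated between r1=4.5 and r2=2 at t=0.205). The result has 1 disconnected region.

1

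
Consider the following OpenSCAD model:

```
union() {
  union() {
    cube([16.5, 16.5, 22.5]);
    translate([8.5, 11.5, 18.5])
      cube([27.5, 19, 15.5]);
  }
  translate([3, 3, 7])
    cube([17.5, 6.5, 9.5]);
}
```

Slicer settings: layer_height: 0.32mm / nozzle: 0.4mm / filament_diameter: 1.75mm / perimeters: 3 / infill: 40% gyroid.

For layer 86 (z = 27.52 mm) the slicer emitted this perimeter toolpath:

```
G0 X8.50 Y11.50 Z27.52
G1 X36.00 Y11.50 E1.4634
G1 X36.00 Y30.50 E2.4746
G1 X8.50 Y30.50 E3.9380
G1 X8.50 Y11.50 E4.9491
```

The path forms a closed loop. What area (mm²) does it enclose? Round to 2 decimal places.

Apply the shoelace formula to the sequence of (X, Y) vertices; enclosed area = 522.50 mm².

522.50 mm²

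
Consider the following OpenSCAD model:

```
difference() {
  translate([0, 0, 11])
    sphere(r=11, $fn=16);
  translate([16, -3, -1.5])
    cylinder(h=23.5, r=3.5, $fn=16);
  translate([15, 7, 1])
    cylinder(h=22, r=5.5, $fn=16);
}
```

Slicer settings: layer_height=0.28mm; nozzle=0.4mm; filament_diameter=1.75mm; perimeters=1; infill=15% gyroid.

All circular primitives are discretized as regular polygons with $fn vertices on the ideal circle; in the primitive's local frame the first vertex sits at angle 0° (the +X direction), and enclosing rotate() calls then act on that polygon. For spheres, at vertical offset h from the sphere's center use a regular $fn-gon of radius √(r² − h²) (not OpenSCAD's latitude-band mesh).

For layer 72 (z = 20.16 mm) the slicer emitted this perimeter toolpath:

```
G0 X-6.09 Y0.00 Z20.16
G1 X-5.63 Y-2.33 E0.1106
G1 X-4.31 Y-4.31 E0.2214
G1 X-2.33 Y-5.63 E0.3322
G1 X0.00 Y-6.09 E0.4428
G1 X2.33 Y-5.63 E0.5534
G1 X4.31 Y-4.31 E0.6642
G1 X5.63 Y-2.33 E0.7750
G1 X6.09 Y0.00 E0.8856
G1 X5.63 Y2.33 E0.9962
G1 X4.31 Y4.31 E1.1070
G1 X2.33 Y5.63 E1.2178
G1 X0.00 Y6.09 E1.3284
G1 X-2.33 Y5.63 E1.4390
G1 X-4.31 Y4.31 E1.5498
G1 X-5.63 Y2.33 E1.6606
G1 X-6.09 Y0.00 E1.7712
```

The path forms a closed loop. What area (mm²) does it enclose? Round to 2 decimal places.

Apply the shoelace formula to the sequence of (X, Y) vertices; enclosed area = 113.65 mm².

113.65 mm²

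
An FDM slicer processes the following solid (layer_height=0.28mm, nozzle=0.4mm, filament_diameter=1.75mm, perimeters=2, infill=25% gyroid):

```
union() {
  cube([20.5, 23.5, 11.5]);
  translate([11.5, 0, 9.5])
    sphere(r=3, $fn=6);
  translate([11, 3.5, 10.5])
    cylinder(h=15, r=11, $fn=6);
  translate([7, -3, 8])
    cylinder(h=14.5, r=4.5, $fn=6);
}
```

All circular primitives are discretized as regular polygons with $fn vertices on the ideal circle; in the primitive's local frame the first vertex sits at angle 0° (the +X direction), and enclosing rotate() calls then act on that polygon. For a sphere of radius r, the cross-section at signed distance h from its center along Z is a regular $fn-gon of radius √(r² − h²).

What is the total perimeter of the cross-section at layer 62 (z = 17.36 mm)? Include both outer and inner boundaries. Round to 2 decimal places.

At z = 17.36 mm: the cube is absent (z outside [0, 11.5]); the sphere at (11.5, 0) does not reach this height (|z−center|=7.860 > r=3); the r=11 cylinder at (11, 3.5) contributes a regular 6-gon of circumradius 11 (perimeter = 2·6·11.000·sin(180°/6) = 66.00 mm); the r=4.5 cylinder at (7, -3) contributes a regular 6-gon of circumradius 4.5 (perimeter = 2·6·4.500·sin(180°/6) = 27.00 mm); Merging all regions: the regions partially overlap (shared area 43.78 mm²), so the edge portions inside another operand are dropped and the merged outline is re-measured after clipping — boundary = 68.26 mm. Overall, the cross-section is a single solid region. Total boundary length (outer) = 68.26 mm.

68.26 mm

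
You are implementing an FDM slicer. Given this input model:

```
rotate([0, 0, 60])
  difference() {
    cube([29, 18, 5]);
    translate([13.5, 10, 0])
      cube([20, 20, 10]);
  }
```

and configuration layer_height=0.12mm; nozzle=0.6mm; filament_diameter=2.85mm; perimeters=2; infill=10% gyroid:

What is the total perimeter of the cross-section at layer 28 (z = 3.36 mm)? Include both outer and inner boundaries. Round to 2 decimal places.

94.00 mm

At z = 3.36 mm: the cube is present — its section is the full 29×18 rectangle (perimeter 94.00 mm); the 20×20 cube at (13.5, 10) contributes its full rectangle (perimeter 80.00 mm); Subtracting the remaining from the first: starting from the 29×18 cube, the 20×20 cube at (13.5, 10) partially overlaps it — only the 124.00 mm² overlap (of its 400.00 mm²) is removed, clipping the outline — boundary = 94.00 mm; (whole slice rotated 60° about Z — lengths, areas and connectivity unchanged). Overall, the cross-section is a single solid region. Total boundary length (outer) = 94.00 mm.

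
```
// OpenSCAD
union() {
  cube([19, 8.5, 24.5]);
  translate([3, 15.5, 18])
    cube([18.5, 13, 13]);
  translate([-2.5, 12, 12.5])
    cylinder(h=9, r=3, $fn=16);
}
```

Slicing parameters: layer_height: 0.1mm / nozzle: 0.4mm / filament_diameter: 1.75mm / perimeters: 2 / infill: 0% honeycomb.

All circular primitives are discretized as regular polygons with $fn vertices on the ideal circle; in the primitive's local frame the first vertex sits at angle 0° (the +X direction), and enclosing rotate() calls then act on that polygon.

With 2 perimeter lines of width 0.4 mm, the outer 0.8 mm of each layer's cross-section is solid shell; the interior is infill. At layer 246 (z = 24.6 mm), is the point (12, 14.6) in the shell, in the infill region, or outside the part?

At z = 24.6 mm: the cube does not reach this height (z outside [0, 24.5]); the 18.5×13 cube at (3, 15.5) contributes its full rectangle; the cylinder at (-2.5, 12) is not intersected at this z (z outside [12.5, 21.5]); Taking the union: only the 18.5×13 cube at (3, 15.5) is present, so the union is just that shape — 1 connected region. Overall, the cross-section is a single solid region. The nearest boundary edge runs (3.00, 15.50)→(21.50, 15.50); distance from the point to it = 0.90 mm. The point is not inside any of the regions above, so it lies outside the cross-section (0.90 mm from the nearest boundary).

outside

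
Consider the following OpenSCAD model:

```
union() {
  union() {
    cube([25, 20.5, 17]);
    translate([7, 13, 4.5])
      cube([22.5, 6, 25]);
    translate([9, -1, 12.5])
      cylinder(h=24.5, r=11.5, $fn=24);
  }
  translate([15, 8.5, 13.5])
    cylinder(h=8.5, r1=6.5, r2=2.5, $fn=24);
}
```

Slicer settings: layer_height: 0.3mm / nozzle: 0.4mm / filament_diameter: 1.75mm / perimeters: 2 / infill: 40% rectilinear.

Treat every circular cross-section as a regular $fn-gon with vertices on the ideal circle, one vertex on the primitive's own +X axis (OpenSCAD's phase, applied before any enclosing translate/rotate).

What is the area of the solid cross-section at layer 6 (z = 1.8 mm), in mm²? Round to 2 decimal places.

512.50 mm²

At z = 1.8 mm: the cube is present — its section is the full 25×20.5 rectangle (area 512.50 mm²); the cube at (7, 13) does not reach this height (z outside [4.5, 29.5]); the cylinder at (9, -1) does not reach this height (z outside [12.5, 37]); Combining (union): only the 25×20.5 cube is present, so the union is just that shape — area = 512.50 mm²; the cone at (15, 8.5) is absent (z outside [13.5, 22]); Taking the union: only that combined region is present, so the union is just that shape — area = 512.50 mm². Overall, the cross-section is a single solid region. Net area = 512.50 mm².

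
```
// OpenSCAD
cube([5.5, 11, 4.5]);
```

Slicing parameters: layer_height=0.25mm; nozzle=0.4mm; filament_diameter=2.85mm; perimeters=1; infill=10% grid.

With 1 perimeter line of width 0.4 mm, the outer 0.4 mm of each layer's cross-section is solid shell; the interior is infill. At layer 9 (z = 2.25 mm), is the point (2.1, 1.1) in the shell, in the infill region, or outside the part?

At z = 2.25 mm: the 5.5×11 cube contributes its full rectangle. Overall, the cross-section is a single solid region. The nearest boundary edge runs (0.00, 0.00)→(5.50, 0.00); distance from the point to it = 1.10 mm. The point is inside the cross-section and 1.10 mm from the nearest boundary — more than the 0.4 mm shell width (1 × 0.4), so it's in the infill interior.

infill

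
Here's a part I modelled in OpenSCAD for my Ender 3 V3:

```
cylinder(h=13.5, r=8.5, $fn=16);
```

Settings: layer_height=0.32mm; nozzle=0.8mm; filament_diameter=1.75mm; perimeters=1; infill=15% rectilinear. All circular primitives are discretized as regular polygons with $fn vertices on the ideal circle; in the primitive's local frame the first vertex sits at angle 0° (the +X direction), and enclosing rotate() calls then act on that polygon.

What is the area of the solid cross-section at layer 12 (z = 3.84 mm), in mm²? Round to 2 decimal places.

At z = 3.84 mm: the r=8.5 cylinder contributes a regular 16-gon of circumradius 8.5 (area = (16/2)·8.500²·sin(360°/16) = 221.19 mm²). Overall, the cross-section is a single solid region. Net area = 221.19 mm².

221.19 mm²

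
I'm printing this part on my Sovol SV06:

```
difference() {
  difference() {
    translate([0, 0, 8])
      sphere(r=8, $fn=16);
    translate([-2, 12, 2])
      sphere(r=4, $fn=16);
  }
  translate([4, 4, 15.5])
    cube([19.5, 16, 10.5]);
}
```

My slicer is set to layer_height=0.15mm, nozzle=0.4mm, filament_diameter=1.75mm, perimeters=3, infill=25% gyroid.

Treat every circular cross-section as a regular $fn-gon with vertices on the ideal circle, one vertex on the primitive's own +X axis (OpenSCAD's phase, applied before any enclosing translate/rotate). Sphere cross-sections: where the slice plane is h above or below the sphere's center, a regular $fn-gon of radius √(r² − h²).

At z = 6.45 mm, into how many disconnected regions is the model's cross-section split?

At z = 6.45 mm: the r=8 sphere slices to a regular 16-gon of circumradius 7.848 (√(r²−h²) with h=1.55 from center); the sphere at (-2, 12) is not intersected at this z (|z−center|=4.450 > r=4); Subtracting the remaining from the first: none of the subtracted shapes is present at this height, so the r=8 sphere is unchanged — 1 connected region; the cube at (4, 4) is not intersected at this z (z outside [15.5, 26]); Taking the first minus the rest: none of the subtracted shapes is present at this height, so the result so far is unchanged — 1 connected region. The result has 1 disconnected region.

1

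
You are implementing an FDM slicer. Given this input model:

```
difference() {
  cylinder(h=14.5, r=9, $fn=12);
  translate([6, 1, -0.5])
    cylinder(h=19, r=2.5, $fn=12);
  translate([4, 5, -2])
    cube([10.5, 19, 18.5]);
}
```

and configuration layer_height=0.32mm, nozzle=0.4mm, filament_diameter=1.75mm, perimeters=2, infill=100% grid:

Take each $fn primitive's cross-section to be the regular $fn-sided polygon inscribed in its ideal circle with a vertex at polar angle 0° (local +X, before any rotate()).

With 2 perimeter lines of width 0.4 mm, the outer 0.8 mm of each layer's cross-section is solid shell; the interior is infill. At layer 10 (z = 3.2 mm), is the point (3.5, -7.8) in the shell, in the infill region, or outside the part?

shell

At z = 3.2 mm: the cylinder: section is a regular 12-gon, circumradius r=9; the cylinder at (6, 1): section is a regular 12-gon, circumradius r=2.5; the cube at (4, 5) is present — its section is the full 10.5×19 rectangle; Taking the first minus the rest: starting from the r=9 cylinder, the r=2.5 cylinder at (6, 1) lies wholly inside it (removes its full 18.75 mm² and its 15.53 mm outline becomes a hole wall); the 10.5×19 cube at (4, 5) partially overlaps it — only the 5.33 mm² overlap (of its 199.50 mm²) is removed, clipping the outline — 1 connected region with 1 hole. Overall, the cross-section is one region with 1 hole. The nearest boundary edge runs (4.50, -7.79)→(-0.00, -9.00); distance from the point to it = 0.25 mm. The point is inside the cross-section, 0.25 mm from the nearest boundary — within the 0.8 mm shell band (2 × 0.4).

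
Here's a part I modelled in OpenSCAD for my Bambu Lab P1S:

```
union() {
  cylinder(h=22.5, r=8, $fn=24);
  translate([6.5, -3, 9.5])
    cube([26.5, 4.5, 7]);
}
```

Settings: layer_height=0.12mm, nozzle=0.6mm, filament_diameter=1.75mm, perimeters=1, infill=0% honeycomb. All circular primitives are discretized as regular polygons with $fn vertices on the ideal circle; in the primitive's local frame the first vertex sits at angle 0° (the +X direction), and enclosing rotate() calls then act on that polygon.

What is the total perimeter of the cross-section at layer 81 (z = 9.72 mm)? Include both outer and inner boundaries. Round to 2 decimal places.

100.87 mm

At z = 9.72 mm: the r=8 cylinder gives a regular 24-gon of circumradius 8 (constant along its height) (perimeter = 2·24·8.000·sin(180°/24) = 50.12 mm); the 26.5×4.5 cube at (6.5, -3) contributes its full rectangle (perimeter 62.00 mm); Combining (union): the regions partially overlap (shared area 5.89 mm²), so the edge portions inside another operand are dropped and the merged outline is re-measured after clipping — boundary = 100.87 mm. Overall, the cross-section is a single solid region. Total boundary length (outer) = 100.87 mm.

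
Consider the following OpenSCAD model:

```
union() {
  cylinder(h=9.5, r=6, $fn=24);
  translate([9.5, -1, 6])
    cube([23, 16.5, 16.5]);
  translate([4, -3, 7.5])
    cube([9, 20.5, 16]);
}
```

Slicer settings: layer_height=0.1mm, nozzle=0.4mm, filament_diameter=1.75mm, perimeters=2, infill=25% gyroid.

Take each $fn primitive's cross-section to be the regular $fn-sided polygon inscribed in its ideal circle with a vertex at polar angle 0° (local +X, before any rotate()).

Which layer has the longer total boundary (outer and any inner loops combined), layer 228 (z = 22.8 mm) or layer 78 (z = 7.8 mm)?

Layer 228 (z = 22.8): the cylinder is absent (z outside [0, 9.5]); the cube at (9.5, -1) is absent (z outside [6, 22.5]); the cube at (4, -3) (footprint 9×20.5) is included at this height (perimeter 59.00 mm); Merging all regions: only the 9×20.5 cube at (4, -3) is present, so the union is just that shape — boundary = 59.00 mm. So its perimeter = 59.00 mm. Layer 78 (z = 7.8): the r=6 cylinder gives a regular 24-gon of circumradius 6 (constant along its height) (perimeter = 2·24·6.000·sin(180°/24) = 37.59 mm); the cube at (9.5, -1) is present — its section is the full 23×16.5 rectangle (perimeter 79.00 mm); the 9×20.5 cube at (4, -3) contributes its full rectangle (perimeter 59.00 mm); Merging all regions: the regions partially overlap (shared area 68.89 mm²), so the edge portions inside another operand are dropped and the merged outline is re-measured after clipping — boundary = 118.83 mm. So its perimeter = 118.83 mm. Layer 78 is larger (118.83 vs 59.00 mm).

layer 78 (z = 7.8 mm)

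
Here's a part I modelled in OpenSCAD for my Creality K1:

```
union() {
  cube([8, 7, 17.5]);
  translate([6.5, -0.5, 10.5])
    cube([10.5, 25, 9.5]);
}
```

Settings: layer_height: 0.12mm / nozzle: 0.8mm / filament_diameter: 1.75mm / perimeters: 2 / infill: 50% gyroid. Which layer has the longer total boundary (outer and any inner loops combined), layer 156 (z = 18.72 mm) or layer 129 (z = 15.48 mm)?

Layer 156 (z = 18.72): the cube is not intersected at this z (z outside [0, 17.5]); the 10.5×25 cube at (6.5, -0.5) contributes its full rectangle (perimeter 71.00 mm); Merging all regions: only the 10.5×25 cube at (6.5, -0.5) is present, so the union is just that shape — boundary = 71.00 mm. So its perimeter = 71.00 mm. Layer 129 (z = 15.48): the 8×7 cube contributes its full rectangle (perimeter 30.00 mm); the 10.5×25 cube at (6.5, -0.5) contributes its full rectangle (perimeter 71.00 mm); Taking the union: the regions partially overlap (shared area 10.50 mm²), so the edge portions inside another operand are dropped and the merged outline is re-measured after clipping — boundary = 84.00 mm. So its perimeter = 84.00 mm. Layer 129 is larger (84.00 vs 71.00 mm).

layer 129 (z = 15.48 mm)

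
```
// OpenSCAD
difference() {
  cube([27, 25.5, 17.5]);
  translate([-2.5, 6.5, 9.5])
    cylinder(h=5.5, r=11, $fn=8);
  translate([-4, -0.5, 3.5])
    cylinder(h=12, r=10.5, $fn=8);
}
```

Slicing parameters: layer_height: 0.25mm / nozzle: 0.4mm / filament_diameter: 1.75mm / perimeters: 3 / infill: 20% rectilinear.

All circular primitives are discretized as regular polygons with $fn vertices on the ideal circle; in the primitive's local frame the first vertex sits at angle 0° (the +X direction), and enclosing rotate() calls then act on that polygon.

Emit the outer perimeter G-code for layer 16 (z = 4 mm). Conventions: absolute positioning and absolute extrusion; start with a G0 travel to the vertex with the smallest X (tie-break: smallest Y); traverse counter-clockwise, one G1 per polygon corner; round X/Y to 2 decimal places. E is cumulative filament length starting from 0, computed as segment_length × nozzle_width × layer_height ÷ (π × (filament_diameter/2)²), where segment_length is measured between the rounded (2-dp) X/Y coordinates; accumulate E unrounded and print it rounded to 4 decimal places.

G0 X0.00 Y8.34 Z4.00
G1 X3.42 Y6.92 E0.1540
G1 X6.29 Y0.00 E0.4654
G1 X27.00 Y0.00 E1.3264
G1 X27.00 Y25.50 E2.3866
G1 X0.00 Y25.50 E3.5091
G1 X0.00 Y8.34 E4.2226

At z = 4 mm: the cube is present — its section is the full 27×25.5 rectangle; the cylinder at (-2.5, 6.5) does not reach this height (z outside [9.5, 15]); the cylinder at (-4, -0.5): section is a regular 8-gon, circumradius r=10.5; Subtracting the remaining from the first: starting from the 27×25.5 cube, the r=10.5 cylinder at (-4, -0.5) partially overlaps it — only the 36.07 mm² overlap (of its 311.83 mm²) is removed, clipping the outline — 1 connected region. The outline is a single polygon with 6 vertices. Extrusion per mm of travel: 0.4 × 0.25 / (π × 0.875²) = 0.041575. Accumulating E over each segment gives final E = 4.2226.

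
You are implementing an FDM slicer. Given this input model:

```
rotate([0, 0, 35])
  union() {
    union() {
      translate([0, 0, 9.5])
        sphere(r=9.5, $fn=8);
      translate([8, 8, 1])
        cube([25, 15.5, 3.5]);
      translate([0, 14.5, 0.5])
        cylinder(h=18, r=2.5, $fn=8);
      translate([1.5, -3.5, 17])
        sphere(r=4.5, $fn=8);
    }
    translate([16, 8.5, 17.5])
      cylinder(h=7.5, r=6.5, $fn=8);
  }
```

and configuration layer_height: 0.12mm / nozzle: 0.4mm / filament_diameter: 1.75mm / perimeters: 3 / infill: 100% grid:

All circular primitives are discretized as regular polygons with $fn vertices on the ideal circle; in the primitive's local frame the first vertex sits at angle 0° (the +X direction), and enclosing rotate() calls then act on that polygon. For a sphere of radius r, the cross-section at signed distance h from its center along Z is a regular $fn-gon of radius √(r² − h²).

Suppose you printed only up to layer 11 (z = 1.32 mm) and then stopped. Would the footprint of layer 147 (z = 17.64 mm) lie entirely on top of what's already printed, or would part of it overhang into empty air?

part overhangs

Compare the two slices. At z = 1.32: the r=9.5 sphere contributes a regular 8-gon of circumradius √(9.5²−8.18²) = 4.831 (area = (8/2)·4.831²·sin(360°/8) = 66.01 mm²); the cube at (8, 8) is present — its section is the full 25×15.5 rectangle (area 387.50 mm²); the r=2.5 cylinder at (0, 14.5) gives a regular 8-gon of circumradius 2.5 (constant along its height) (area = (8/2)·2.500²·sin(360°/8) = 17.68 mm²); the sphere at (1.5, -3.5) is not intersected at this z (|z−center|=15.680 > r=4.5); Combining (union): the 3 present regions are separate (no shared area or edge), so areas and boundary lengths simply add and each stays a separate island — area = 471.19 mm²; the cylinder at (16, 8.5) is absent (z outside [17.5, 25]); Merging all regions: only the result so far is present, so the union is just that shape — area = 471.19 mm²; (rotated 35° about Z; rotation is an isometry so areas/perimeters/island counts are preserved). At z = 17.64: the r=9.5 sphere contributes a regular 8-gon of circumradius √(9.5²−8.14²) = 4.898 (area = (8/2)·4.898²·sin(360°/8) = 67.86 mm²); the cube at (8, 8) does not reach this height (z outside [1, 4.5]); the cylinder at (0, 14.5): section is a regular 8-gon, circumradius r=2.5 (area = (8/2)·2.500²·sin(360°/8) = 17.68 mm²); the sphere at (1.5, -3.5): section is a regular 8-gon, circumradius = √(r²−h²) = √(4.5²−0.64²) = 4.454 (area = (8/2)·4.454²·sin(360°/8) = 56.12 mm²); Combining (union): the regions partially overlap — summed areas 141.65 mm² minus the doubly-counted overlap 28.94 mm² gives 112.71 mm² — area = 112.71 mm²; the r=6.5 cylinder at (16, 8.5) gives a regular 8-gon of circumradius 6.5 (constant along its height) (area = (8/2)·6.500²·sin(360°/8) = 119.50 mm²); Merging all regions: the 2 present regions are separate (no shared area or edge), so areas and boundary lengths simply add and each stays a separate island — area = 232.21 mm²; (rotated 35° about Z; rotation is an isometry so areas/perimeters/island counts are preserved). Checking containment: at z = 17.64 the cross-section extends beyond the z = 1.32 cross-section by about 82.38 mm².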